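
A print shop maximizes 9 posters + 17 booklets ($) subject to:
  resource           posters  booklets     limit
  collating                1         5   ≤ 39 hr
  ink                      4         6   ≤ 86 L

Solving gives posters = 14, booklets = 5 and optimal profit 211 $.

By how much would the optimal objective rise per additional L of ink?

Both collating and ink are binding at x*.
The binding rows give the dual system: 1·y_collating + 4·y_ink = 9 and 5·y_collating + 6·y_ink = 17.
Solving: y_collating = 1, y_ink = 2.
Shadow price of ink = 2.

2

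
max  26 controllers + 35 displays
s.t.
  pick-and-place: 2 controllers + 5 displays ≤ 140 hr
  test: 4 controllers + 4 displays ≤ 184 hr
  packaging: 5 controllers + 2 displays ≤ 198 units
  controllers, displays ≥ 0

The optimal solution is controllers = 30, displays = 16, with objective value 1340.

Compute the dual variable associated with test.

5

Binding: pick-and-place and test. Non-binding: packaging (16 unused).
Since packaging is not tight, its dual is 0.
The binding rows give the dual system: 2·y_pick-and-place + 4·y_test = 26 and 5·y_pick-and-place + 4·y_test = 35.
→ y_pick-and-place = 3 and y_test = 5.
Shadow price of test = 5.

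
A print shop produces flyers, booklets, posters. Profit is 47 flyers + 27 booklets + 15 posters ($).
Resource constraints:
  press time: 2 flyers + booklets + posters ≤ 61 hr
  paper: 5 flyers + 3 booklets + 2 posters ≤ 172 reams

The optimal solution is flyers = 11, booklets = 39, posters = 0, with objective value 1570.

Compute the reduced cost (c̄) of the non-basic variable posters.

At the optimum: press time uses 61 of 61 (binding); paper uses 172 of 172 (binding).
Dual feasibility on the basic columns requires 2·y_press time + 5·y_paper = 47, 1·y_press time + 3·y_paper = 27.
Solving: y_press time = 6, y_paper = 7.
Reduced cost of posters: c₃ − yᵀa₃ = 15 − (6·1 + 7·2) = 15 − 20 = -5.

-5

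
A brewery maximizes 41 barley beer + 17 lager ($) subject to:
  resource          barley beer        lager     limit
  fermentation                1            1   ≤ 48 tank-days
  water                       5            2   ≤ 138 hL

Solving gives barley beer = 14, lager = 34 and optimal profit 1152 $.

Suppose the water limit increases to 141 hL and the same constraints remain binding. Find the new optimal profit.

Both fermentation and water are binding at x*.
The binding rows give the dual system: 1·y_fermentation + 5·y_water = 41 and 1·y_fermentation + 2·y_water = 17.
→ y_fermentation = 1 and y_water = 8.
Δz = y_water·Δb = 8 × (3) = 24, so new z* = 1152 + 24 = 1176.

1176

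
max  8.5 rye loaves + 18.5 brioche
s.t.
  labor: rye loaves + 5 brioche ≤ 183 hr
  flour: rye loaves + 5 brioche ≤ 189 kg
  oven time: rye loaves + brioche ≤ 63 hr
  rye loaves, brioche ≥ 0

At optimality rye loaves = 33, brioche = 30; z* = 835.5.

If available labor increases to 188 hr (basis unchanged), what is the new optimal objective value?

At the optimum: labor uses 183 of 183 (binding); flour uses 183 of 189 (slack = 6); oven time uses 63 of 63 (binding).
Slack constraints have shadow price 0 (complementary slackness).
Dual feasibility on the basic columns requires 1·y_labor + 1·y_oven time = 8.5, 5·y_labor + 1·y_oven time = 18.5.
Solving: y_labor = 2.5, y_oven time = 6.
Δz = y_labor·Δb = 2.5 × (5) = 12.5, so new z* = 835.5 + 12.5 = 848.

848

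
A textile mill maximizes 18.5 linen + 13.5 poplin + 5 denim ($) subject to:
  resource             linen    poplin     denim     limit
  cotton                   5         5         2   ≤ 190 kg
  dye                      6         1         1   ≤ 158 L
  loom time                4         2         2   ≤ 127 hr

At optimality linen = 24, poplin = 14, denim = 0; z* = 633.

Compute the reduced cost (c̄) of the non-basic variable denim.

-1

Check each constraint at x*: cotton 190/190 (tight); dye 158/158 (tight); loom time 124/127 (slack 3).
By complementary slackness, y = 0 for the non-binding constraint.
The binding rows give the dual system: 5·y_cotton + 6·y_dye = 18.5 and 5·y_cotton + 1·y_dye = 13.5.
→ y_cotton = 2.5 and y_dye = 1.
Reduced cost of denim: c₃ − yᵀa₃ = 5 − (2.5·2 + 1·1) = 5 − 6 = -1.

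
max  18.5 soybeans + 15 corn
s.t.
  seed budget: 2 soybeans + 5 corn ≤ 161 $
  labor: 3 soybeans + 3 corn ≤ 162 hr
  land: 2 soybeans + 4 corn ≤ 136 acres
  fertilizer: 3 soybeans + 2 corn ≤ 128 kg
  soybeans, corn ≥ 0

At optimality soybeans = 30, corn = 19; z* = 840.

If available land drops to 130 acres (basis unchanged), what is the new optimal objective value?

834

At the optimum: seed budget uses 155 of 161 (slack = 6); labor uses 147 of 162 (slack = 15); land uses 136 of 136 (binding); fertilizer uses 128 of 128 (binding).
Slack constraints have shadow price 0 (complementary slackness).
The binding rows give the dual system: 2·y_land + 3·y_fertilizer = 18.5 and 4·y_land + 2·y_fertilizer = 15.
→ y_land = 1 and y_fertilizer = 5.5.
Δz = y_land·Δb = 1 × (-6) = -6, so new z* = 840 − 6 = 834.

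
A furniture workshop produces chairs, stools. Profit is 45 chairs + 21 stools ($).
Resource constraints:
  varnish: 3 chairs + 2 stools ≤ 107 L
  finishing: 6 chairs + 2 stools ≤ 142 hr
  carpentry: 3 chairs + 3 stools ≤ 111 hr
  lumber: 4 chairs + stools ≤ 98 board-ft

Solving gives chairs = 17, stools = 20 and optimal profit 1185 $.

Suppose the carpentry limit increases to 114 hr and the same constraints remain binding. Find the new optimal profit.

1194

At the optimum: varnish uses 91 of 107 (slack = 16); finishing uses 142 of 142 (binding); carpentry uses 111 of 111 (binding); lumber uses 88 of 98 (slack = 10).
Since varnish, lumber are not tight, their duals are 0.
Dual feasibility on the basic columns requires 6·y_finishing + 3·y_carpentry = 45, 2·y_finishing + 3·y_carpentry = 21.
This yields shadow prices y_finishing = 6, y_carpentry = 3.
Δz = y_carpentry·Δb = 3 × (3) = 9, so new z* = 1185 + 9 = 1194.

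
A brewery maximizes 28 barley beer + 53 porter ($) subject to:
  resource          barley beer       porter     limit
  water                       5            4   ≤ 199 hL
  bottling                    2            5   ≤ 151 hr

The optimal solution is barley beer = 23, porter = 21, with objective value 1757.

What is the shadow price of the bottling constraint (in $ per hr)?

Check each constraint at x*: water 199/199 (tight); bottling 151/151 (tight).
The binding rows give the dual system: 5·y_water + 2·y_bottling = 28 and 4·y_water + 5·y_bottling = 53.
→ y_water = 2 and y_bottling = 9.
Shadow price of bottling = 9.

9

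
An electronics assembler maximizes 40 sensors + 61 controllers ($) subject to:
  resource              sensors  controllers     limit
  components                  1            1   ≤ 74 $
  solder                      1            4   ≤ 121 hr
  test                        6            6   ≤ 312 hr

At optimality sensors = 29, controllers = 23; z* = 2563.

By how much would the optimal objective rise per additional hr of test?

5.5

Binding: solder and test. Non-binding: components (22 unused).
Since components is not tight, its dual is 0.
The binding rows give the dual system: 1·y_solder + 6·y_test = 40 and 4·y_solder + 6·y_test = 61.
→ y_solder = 7 and y_test = 5.5.
Shadow price of test = 5.5.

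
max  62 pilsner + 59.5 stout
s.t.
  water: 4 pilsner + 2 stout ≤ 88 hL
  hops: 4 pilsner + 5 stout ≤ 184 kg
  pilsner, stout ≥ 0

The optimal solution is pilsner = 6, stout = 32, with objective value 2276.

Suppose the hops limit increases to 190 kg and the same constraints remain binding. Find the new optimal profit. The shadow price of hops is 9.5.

Δb = 6, so new z* = 2276 + (9.5)·(6) = 2276 + 57 = 2333.

2333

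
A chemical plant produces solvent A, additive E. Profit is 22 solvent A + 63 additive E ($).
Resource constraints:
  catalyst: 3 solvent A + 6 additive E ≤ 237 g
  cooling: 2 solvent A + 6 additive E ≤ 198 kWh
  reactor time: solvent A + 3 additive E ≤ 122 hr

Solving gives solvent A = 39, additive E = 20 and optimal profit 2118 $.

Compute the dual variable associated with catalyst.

1

Check each constraint at x*: catalyst 237/237 (tight); cooling 198/198 (tight); reactor time 99/122 (slack 23).
Since reactor time is not tight, its dual is 0.
Dual feasibility on the basic columns requires 3·y_catalyst + 2·y_cooling = 22, 6·y_catalyst + 6·y_cooling = 63.
This yields shadow prices y_catalyst = 1, y_cooling = 9.5.
Shadow price of catalyst = 1.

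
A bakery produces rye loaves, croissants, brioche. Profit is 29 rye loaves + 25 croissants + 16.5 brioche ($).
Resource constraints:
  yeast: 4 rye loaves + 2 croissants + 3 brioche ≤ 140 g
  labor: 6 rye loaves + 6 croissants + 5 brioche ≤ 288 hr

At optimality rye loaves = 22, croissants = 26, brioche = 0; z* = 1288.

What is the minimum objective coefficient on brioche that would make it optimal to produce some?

23.5

Check each constraint at x*: yeast 140/140 (tight); labor 288/288 (tight).
Dual feasibility on the basic columns requires 4·y_yeast + 6·y_labor = 29, 2·y_yeast + 6·y_labor = 25.
Solving: y_yeast = 2, y_labor = 3.5.
brioche enters the basis when its profit ≥ yᵀa₃ = 2·3 + 3.5·5 = 23.5.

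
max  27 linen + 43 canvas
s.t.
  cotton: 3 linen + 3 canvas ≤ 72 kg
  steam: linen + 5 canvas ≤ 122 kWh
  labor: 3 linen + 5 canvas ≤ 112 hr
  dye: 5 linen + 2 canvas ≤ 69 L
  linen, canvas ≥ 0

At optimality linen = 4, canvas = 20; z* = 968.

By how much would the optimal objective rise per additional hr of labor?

Check each constraint at x*: cotton 72/72 (tight); steam 104/122 (slack 18); labor 112/112 (tight); dye 60/69 (slack 9).
Since steam, dye are not tight, their duals are 0.
Dual feasibility on the basic columns requires 3·y_cotton + 3·y_labor = 27, 3·y_cotton + 5·y_labor = 43.
This yields shadow prices y_cotton = 1, y_labor = 8.
Shadow price of labor = 8.

8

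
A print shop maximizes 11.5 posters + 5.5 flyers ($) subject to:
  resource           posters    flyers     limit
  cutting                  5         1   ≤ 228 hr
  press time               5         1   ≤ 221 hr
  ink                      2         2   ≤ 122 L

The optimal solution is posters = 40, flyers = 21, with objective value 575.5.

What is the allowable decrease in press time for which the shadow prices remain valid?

Binding constraints: press time, ink. The basis is B = [[5,1],[2,2]] with det 8.
Per unit decrease in press time, x* moves by d = (-0.25, 0.25).
The basis stays optimal until posters reaches 0; allowable decrease = 160 hr.

160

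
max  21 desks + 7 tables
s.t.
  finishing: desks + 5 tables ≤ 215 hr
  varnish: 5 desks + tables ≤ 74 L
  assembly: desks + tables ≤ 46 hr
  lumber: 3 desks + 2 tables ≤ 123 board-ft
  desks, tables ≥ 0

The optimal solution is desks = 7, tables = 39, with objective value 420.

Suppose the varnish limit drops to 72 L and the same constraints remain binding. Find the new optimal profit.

413

Check each constraint at x*: finishing 202/215 (slack 13); varnish 74/74 (tight); assembly 46/46 (tight); lumber 99/123 (slack 24).
Slack constraints have shadow price 0 (complementary slackness).
Dual feasibility on the basic columns requires 5·y_varnish + 1·y_assembly = 21, 1·y_varnish + 1·y_assembly = 7.
Solving: y_varnish = 3.5, y_assembly = 3.5.
Δz = y_varnish·Δb = 3.5 × (-2) = -7, so new z* = 420 − 7 = 413.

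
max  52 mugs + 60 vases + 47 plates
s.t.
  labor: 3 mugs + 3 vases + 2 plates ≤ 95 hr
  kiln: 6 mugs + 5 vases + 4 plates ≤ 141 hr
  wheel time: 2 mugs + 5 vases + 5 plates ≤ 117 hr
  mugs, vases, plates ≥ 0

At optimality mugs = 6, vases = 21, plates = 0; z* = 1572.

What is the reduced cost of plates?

Check each constraint at x*: labor 81/95 (slack 14); kiln 141/141 (tight); wheel time 117/117 (tight).
Since labor is not tight, its dual is 0.
Dual feasibility on the basic columns requires 6·y_kiln + 2·y_wheel time = 52, 5·y_kiln + 5·y_wheel time = 60.
This yields shadow prices y_kiln = 7, y_wheel time = 5.
Reduced cost of plates: c₃ − yᵀa₃ = 47 − (7·4 + 5·5) = 47 − 53 = -6.

-6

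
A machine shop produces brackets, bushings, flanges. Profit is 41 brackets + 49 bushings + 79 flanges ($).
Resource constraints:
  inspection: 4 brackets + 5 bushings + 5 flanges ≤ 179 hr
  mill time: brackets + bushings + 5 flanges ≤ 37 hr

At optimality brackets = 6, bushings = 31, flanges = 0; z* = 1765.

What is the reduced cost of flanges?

-6

Both inspection and mill time are binding at x*.
Dual feasibility on the basic columns requires 4·y_inspection + 1·y_mill time = 41, 5·y_inspection + 1·y_mill time = 49.
This yields shadow prices y_inspection = 8, y_mill time = 9.
Reduced cost of flanges: c₃ − yᵀa₃ = 79 − (8·5 + 9·5) = 79 − 85 = -6.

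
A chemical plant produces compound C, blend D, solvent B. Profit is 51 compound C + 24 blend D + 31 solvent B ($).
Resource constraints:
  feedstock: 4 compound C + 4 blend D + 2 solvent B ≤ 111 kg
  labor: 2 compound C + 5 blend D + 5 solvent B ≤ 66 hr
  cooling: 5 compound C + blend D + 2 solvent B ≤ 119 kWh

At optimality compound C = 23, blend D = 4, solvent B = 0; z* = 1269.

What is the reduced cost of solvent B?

-2

Check each constraint at x*: feedstock 108/111 (slack 3); labor 66/66 (tight); cooling 119/119 (tight).
By complementary slackness, y = 0 for the non-binding constraint.
Dual feasibility on the basic columns requires 2·y_labor + 5·y_cooling = 51, 5·y_labor + 1·y_cooling = 24.
This yields shadow prices y_labor = 3, y_cooling = 9.
Reduced cost of solvent B: c₃ − yᵀa₃ = 31 − (3·5 + 9·2) = 31 − 33 = -2.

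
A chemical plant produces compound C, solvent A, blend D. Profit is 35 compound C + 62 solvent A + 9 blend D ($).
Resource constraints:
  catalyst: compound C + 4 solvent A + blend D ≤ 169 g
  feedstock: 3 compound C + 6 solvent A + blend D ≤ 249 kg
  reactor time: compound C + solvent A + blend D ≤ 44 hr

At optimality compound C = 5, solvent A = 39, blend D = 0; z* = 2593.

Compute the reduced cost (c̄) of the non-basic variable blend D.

At the optimum: catalyst uses 161 of 169 (slack = 8); feedstock uses 249 of 249 (binding); reactor time uses 44 of 44 (binding).
By complementary slackness, y = 0 for the non-binding constraint.
The binding rows give the dual system: 3·y_feedstock + 1·y_reactor time = 35 and 6·y_feedstock + 1·y_reactor time = 62.
This yields shadow prices y_feedstock = 9, y_reactor time = 8.
Reduced cost of blend D: c₃ − yᵀa₃ = 9 − (9·1 + 8·1) = 9 − 17 = -8.

-8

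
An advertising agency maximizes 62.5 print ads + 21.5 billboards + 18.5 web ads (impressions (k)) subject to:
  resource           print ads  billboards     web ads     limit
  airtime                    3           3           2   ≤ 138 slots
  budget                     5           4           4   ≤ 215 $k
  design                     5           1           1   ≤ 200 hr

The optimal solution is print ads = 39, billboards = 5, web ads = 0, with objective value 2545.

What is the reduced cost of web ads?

-3

Binding: budget and design. Non-binding: airtime (6 unused).
Since airtime is not tight, its dual is 0.
From A_Bᵀ y = c: 5·y_budget + 5·y_design = 62.5; 4·y_budget + 1·y_design = 21.5.
Solving: y_budget = 3, y_design = 9.5.
Reduced cost of web ads: c₃ − yᵀa₃ = 18.5 − (3·4 + 9.5·1) = 18.5 − 21.5 = -3.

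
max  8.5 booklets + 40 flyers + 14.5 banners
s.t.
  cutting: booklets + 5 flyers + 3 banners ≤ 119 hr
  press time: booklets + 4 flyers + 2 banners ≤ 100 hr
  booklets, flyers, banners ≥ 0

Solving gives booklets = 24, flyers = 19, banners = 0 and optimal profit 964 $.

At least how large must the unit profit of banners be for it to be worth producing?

23

Check each constraint at x*: cutting 119/119 (tight); press time 100/100 (tight).
Dual feasibility on the basic columns requires 1·y_cutting + 1·y_press time = 8.5, 5·y_cutting + 4·y_press time = 40.
Solving: y_cutting = 6, y_press time = 2.5.
banners enters the basis when its profit ≥ yᵀa₃ = 6·3 + 2.5·2 = 23.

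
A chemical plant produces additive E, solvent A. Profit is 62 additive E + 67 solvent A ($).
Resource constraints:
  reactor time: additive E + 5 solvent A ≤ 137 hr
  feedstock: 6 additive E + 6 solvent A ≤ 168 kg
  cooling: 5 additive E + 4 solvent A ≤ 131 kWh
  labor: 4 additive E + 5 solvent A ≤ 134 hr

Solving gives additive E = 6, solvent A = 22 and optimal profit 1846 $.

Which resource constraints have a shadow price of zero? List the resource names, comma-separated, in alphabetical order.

reactor time: 116/137 (slack 21)
feedstock: 168/168 (binding)
cooling: 118/131 (slack 13)
labor: 134/134 (binding)
By complementary slackness, a constraint with positive slack has shadow price 0 → cooling, reactor time.

cooling, reactor time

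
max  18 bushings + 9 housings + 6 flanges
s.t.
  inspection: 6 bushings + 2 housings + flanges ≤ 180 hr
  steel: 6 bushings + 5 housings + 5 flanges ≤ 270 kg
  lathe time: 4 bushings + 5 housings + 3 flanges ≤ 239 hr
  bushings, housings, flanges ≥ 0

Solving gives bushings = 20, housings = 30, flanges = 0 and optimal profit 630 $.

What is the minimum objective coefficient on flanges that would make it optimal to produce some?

7

Binding: inspection and steel. Non-binding: lathe time (9 unused).
Since lathe time is not tight, its dual is 0.
Dual feasibility on the basic columns requires 6·y_inspection + 6·y_steel = 18, 2·y_inspection + 5·y_steel = 9.
→ y_inspection = 2 and y_steel = 1.
flanges enters the basis when its profit ≥ yᵀa₃ = 2·1 + 1·5 = 7.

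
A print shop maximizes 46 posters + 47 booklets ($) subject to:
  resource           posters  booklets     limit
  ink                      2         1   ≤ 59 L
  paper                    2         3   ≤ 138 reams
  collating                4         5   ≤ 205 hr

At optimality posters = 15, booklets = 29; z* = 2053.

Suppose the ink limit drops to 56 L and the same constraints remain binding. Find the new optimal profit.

Check each constraint at x*: ink 59/59 (tight); paper 117/138 (slack 21); collating 205/205 (tight).
Slack constraints have shadow price 0 (complementary slackness).
The binding rows give the dual system: 2·y_ink + 4·y_collating = 46 and 1·y_ink + 5·y_collating = 47.
This yields shadow prices y_ink = 7, y_collating = 8.
Δz = y_ink·Δb = 7 × (-3) = -21, so new z* = 2053 − 21 = 2032.

2032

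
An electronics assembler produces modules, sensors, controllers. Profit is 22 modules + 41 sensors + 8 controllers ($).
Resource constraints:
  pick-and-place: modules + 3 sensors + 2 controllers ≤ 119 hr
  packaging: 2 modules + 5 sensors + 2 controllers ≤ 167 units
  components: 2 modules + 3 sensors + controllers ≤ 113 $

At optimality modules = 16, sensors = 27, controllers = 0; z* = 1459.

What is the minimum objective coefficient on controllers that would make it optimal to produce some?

Binding: packaging and components. Non-binding: pick-and-place (22 unused).
Slack constraints have shadow price 0 (complementary slackness).
The binding rows give the dual system: 2·y_packaging + 2·y_components = 22 and 5·y_packaging + 3·y_components = 41.
→ y_packaging = 4 and y_components = 7.
controllers enters the basis when its profit ≥ yᵀa₃ = 4·2 + 7·1 = 15.

15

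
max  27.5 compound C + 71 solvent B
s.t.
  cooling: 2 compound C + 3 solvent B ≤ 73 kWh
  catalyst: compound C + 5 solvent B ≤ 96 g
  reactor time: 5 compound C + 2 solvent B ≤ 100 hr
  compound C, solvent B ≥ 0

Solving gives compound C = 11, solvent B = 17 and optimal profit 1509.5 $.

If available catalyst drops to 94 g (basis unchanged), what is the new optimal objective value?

1492.5

Binding: cooling and catalyst. Non-binding: reactor time (11 unused).
By complementary slackness, y = 0 for the non-binding constraint.
The binding rows give the dual system: 2·y_cooling + 1·y_catalyst = 27.5 and 3·y_cooling + 5·y_catalyst = 71.
This yields shadow prices y_cooling = 9.5, y_catalyst = 8.5.
Δz = y_catalyst·Δb = 8.5 × (-2) = -17, so new z* = 1509.5 − 17 = 1492.5.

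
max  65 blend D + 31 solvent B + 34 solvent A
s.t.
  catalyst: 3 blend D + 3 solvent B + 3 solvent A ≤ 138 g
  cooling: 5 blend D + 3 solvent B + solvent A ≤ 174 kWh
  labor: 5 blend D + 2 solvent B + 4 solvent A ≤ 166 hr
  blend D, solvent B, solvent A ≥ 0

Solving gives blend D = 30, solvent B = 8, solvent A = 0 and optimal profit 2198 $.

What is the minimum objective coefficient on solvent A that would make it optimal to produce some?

At the optimum: catalyst uses 114 of 138 (slack = 24); cooling uses 174 of 174 (binding); labor uses 166 of 166 (binding).
By complementary slackness, y = 0 for the non-binding constraint.
The binding rows give the dual system: 5·y_cooling + 5·y_labor = 65 and 3·y_cooling + 2·y_labor = 31.
Solving: y_cooling = 5, y_labor = 8.
solvent A enters the basis when its profit ≥ yᵀa₃ = 5·1 + 8·4 = 37.

37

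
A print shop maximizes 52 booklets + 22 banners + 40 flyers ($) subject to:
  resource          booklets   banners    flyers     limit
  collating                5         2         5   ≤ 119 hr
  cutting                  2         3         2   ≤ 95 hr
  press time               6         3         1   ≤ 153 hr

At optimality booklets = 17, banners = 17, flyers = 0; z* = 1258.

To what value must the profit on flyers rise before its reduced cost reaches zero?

At the optimum: collating uses 119 of 119 (binding); cutting uses 85 of 95 (slack = 10); press time uses 153 of 153 (binding).
Slack constraints have shadow price 0 (complementary slackness).
The binding rows give the dual system: 5·y_collating + 6·y_press time = 52 and 2·y_collating + 3·y_press time = 22.
This yields shadow prices y_collating = 8, y_press time = 2.
flyers enters the basis when its profit ≥ yᵀa₃ = 8·5 + 2·1 = 42.

42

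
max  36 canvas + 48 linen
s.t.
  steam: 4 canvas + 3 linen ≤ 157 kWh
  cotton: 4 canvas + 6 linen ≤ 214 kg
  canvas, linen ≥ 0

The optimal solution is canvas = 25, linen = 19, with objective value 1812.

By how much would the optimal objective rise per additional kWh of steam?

2

At the optimum: steam uses 157 of 157 (binding); cotton uses 214 of 214 (binding).
Dual feasibility on the basic columns requires 4·y_steam + 4·y_cotton = 36, 3·y_steam + 6·y_cotton = 48.
Solving: y_steam = 2, y_cotton = 7.
Shadow price of steam = 2.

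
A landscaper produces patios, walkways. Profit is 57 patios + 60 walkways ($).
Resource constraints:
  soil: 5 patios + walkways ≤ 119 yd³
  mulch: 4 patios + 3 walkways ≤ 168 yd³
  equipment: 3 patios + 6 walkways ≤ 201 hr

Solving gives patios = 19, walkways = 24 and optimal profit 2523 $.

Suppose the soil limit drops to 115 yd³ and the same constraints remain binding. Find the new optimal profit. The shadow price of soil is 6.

2499

Δb = -4, so new z* = 2523 + (6)·(-4) = 2523 − 24 = 2499.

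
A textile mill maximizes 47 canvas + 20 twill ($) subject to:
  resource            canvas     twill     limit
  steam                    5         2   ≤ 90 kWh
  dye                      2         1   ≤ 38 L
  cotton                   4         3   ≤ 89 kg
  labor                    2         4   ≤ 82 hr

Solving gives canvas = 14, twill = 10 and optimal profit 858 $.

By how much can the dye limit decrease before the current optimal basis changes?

Binding constraints: steam, dye. The basis is B = [[5,2],[2,1]] with det 1.
Per unit decrease in dye, x* moves by d = (2, -5).
The basis stays optimal until twill reaches 0; allowable decrease = 2 L.

2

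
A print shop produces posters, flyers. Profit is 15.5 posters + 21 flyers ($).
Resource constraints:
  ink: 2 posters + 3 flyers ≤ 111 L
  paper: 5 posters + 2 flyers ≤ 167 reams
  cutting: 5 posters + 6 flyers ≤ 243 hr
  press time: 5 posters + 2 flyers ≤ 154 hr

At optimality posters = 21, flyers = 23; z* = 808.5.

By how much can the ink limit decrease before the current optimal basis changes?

0.45

Binding constraints: ink, cutting. The basis is B = [[2,3],[5,6]] with det -3.
Per unit decrease in ink, x* moves by d = (2, -1.6667).
The basis stays optimal until press time becomes binding; allowable decrease = 0.45 L.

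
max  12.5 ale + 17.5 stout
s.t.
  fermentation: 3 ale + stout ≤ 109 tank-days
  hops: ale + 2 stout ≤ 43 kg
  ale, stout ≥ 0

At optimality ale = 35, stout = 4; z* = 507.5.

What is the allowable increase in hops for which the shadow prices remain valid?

175

Binding constraints: fermentation, hops. The basis is B = [[3,1],[1,2]] with det 5.
Per unit increase in hops, x* moves by d = (-0.2, 0.6).
The basis stays optimal until ale reaches 0; allowable increase = 175 kg.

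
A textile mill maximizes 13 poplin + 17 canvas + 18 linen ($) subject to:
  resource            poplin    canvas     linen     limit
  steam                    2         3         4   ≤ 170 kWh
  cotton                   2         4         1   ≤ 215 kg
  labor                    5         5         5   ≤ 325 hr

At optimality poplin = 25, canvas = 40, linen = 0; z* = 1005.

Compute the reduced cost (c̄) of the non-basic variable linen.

Binding: steam and labor. Non-binding: cotton (5 unused).
By complementary slackness, y = 0 for the non-binding constraint.
From A_Bᵀ y = c: 2·y_steam + 5·y_labor = 13; 3·y_steam + 5·y_labor = 17.
→ y_steam = 4 and y_labor = 1.
Reduced cost of linen: c₃ − yᵀa₃ = 18 − (4·4 + 1·5) = 18 − 21 = -3.

-3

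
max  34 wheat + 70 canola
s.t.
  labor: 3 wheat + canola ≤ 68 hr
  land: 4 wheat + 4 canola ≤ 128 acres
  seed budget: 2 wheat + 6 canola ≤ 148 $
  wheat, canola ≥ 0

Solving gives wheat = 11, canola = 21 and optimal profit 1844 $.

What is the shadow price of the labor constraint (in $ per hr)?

Binding: land and seed budget. Non-binding: labor (14 unused).
Since labor is not tight, its dual is 0.
Dual feasibility on the basic columns requires 4·y_land + 2·y_seed budget = 34, 4·y_land + 6·y_seed budget = 70.
This yields shadow prices y_land = 4, y_seed budget = 9.
Shadow price of labor = 0.

0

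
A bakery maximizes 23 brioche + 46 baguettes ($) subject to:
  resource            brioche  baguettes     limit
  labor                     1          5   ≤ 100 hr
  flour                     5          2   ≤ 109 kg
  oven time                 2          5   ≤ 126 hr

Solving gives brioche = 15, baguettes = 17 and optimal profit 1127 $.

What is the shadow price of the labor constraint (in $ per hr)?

8

At the optimum: labor uses 100 of 100 (binding); flour uses 109 of 109 (binding); oven time uses 115 of 126 (slack = 11).
By complementary slackness, y = 0 for the non-binding constraint.
From A_Bᵀ y = c: 1·y_labor + 5·y_flour = 23; 5·y_labor + 2·y_flour = 46.
Solving: y_labor = 8, y_flour = 3.
Shadow price of labor = 8.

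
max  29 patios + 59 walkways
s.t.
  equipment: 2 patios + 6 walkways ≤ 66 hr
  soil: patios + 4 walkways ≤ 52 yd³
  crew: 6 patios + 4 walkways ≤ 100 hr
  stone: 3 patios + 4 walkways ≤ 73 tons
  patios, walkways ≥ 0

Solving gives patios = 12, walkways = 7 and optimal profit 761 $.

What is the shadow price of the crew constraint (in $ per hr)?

2

Binding: equipment and crew. Non-binding: soil (12 unused), stone (9 unused).
By complementary slackness, y = 0 for the non-binding constraints.
From A_Bᵀ y = c: 2·y_equipment + 6·y_crew = 29; 6·y_equipment + 4·y_crew = 59.
Solving: y_equipment = 8.5, y_crew = 2.
Shadow price of crew = 2.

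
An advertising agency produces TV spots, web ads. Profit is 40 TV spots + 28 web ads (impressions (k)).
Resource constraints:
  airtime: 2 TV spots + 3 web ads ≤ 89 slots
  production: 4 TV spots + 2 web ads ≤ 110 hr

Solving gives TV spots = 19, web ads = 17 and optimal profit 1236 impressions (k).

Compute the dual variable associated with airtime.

Check each constraint at x*: airtime 89/89 (tight); production 110/110 (tight).
From A_Bᵀ y = c: 2·y_airtime + 4·y_production = 40; 3·y_airtime + 2·y_production = 28.
Solving: y_airtime = 4, y_production = 8.
Shadow price of airtime = 4.

4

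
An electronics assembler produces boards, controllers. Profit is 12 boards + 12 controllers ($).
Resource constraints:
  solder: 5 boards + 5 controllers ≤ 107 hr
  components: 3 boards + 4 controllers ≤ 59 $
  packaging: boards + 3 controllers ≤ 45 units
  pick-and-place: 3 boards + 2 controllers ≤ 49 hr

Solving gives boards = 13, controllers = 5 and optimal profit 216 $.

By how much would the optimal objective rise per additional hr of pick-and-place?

2

Check each constraint at x*: solder 90/107 (slack 17); components 59/59 (tight); packaging 28/45 (slack 17); pick-and-place 49/49 (tight).
Since solder, packaging are not tight, their duals are 0.
The binding rows give the dual system: 3·y_components + 3·y_pick-and-place = 12 and 4·y_components + 2·y_pick-and-place = 12.
This yields shadow prices y_components = 2, y_pick-and-place = 2.
Shadow price of pick-and-place = 2.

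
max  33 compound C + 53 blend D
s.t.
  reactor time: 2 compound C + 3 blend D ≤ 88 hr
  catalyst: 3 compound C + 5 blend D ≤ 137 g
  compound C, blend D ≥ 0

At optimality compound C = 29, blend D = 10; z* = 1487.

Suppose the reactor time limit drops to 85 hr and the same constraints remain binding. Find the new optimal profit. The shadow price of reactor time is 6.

Δb = -3, so new z* = 1487 + (6)·(-3) = 1487 − 18 = 1469.

1469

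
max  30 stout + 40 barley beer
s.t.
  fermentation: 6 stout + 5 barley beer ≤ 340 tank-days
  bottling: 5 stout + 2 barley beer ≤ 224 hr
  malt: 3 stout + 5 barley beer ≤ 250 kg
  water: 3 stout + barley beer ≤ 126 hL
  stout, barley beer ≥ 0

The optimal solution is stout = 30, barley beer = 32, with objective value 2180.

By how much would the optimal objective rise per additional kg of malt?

At the optimum: fermentation uses 340 of 340 (binding); bottling uses 214 of 224 (slack = 10); malt uses 250 of 250 (binding); water uses 122 of 126 (slack = 4).
Slack constraints have shadow price 0 (complementary slackness).
From A_Bᵀ y = c: 6·y_fermentation + 3·y_malt = 30; 5·y_fermentation + 5·y_malt = 40.
→ y_fermentation = 2 and y_malt = 6.
Shadow price of malt = 6.

6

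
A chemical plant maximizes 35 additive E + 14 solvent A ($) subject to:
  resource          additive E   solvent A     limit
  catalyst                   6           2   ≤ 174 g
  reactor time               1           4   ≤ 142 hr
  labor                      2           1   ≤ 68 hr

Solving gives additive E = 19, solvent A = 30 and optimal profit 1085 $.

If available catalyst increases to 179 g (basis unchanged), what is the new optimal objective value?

Binding: catalyst and labor. Non-binding: reactor time (3 unused).
Since reactor time is not tight, its dual is 0.
From A_Bᵀ y = c: 6·y_catalyst + 2·y_labor = 35; 2·y_catalyst + 1·y_labor = 14.
This yields shadow prices y_catalyst = 3.5, y_labor = 7.
Δz = y_catalyst·Δb = 3.5 × (5) = 17.5, so new z* = 1085 + 17.5 = 1102.5.

1102.5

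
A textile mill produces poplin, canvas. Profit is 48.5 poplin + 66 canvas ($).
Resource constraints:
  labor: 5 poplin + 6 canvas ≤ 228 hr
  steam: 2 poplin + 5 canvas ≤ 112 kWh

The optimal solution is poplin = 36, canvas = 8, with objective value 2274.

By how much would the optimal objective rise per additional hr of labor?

Both labor and steam are binding at x*.
The binding rows give the dual system: 5·y_labor + 2·y_steam = 48.5 and 6·y_labor + 5·y_steam = 66.
→ y_labor = 8.5 and y_steam = 3.
Shadow price of labor = 8.5.

8.5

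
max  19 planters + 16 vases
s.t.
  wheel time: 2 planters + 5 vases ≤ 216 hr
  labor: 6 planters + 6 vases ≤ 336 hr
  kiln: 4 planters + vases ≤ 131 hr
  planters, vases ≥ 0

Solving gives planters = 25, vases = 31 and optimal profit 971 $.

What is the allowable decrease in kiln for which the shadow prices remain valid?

Binding constraints: labor, kiln. The basis is B = [[6,6],[4,1]] with det -18.
Per unit decrease in kiln, x* moves by d = (-0.3333, 0.3333).
The basis stays optimal until wheel time becomes binding; allowable decrease = 11 hr.

11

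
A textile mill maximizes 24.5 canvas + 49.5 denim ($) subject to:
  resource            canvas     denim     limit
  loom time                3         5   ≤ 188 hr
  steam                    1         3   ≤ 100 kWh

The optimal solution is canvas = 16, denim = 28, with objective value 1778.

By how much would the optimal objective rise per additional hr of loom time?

6

At the optimum: loom time uses 188 of 188 (binding); steam uses 100 of 100 (binding).
Dual feasibility on the basic columns requires 3·y_loom time + 1·y_steam = 24.5, 5·y_loom time + 3·y_steam = 49.5.
Solving: y_loom time = 6, y_steam = 6.5.
Shadow price of loom time = 6.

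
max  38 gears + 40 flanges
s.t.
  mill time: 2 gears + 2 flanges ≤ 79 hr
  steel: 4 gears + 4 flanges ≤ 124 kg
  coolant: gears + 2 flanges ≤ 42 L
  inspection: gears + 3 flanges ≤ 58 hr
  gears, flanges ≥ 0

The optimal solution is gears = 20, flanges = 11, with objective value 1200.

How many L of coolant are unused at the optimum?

0

coolant used = 1·20 + 2·11 = 42; slack = 42 − 42 = 0.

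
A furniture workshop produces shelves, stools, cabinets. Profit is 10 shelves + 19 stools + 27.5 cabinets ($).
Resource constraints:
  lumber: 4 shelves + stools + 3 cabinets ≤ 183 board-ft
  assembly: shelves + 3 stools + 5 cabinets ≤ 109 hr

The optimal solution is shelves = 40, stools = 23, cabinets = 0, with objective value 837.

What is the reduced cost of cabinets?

-5.5

At the optimum: lumber uses 183 of 183 (binding); assembly uses 109 of 109 (binding).
The binding rows give the dual system: 4·y_lumber + 1·y_assembly = 10 and 1·y_lumber + 3·y_assembly = 19.
→ y_lumber = 1 and y_assembly = 6.
Reduced cost of cabinets: c₃ − yᵀa₃ = 27.5 − (1·3 + 6·5) = 27.5 − 33 = -5.5.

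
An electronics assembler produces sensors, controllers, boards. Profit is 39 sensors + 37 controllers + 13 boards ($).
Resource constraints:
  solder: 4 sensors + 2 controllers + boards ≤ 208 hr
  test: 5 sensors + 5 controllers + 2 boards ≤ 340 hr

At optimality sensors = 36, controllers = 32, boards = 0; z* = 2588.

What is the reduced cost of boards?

Check each constraint at x*: solder 208/208 (tight); test 340/340 (tight).
Dual feasibility on the basic columns requires 4·y_solder + 5·y_test = 39, 2·y_solder + 5·y_test = 37.
Solving: y_solder = 1, y_test = 7.
Reduced cost of boards: c₃ − yᵀa₃ = 13 − (1·1 + 7·2) = 13 − 15 = -2.

-2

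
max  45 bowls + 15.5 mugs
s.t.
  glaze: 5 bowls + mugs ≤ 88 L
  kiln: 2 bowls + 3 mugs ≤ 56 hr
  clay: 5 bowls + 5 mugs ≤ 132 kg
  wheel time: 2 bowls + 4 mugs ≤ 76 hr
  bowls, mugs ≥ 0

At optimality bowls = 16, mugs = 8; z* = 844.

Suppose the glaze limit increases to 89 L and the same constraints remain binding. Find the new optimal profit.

At the optimum: glaze uses 88 of 88 (binding); kiln uses 56 of 56 (binding); clay uses 120 of 132 (slack = 12); wheel time uses 64 of 76 (slack = 12).
Slack constraints have shadow price 0 (complementary slackness).
From A_Bᵀ y = c: 5·y_glaze + 2·y_kiln = 45; 1·y_glaze + 3·y_kiln = 15.5.
Solving: y_glaze = 8, y_kiln = 2.5.
Δz = y_glaze·Δb = 8 × (1) = 8, so new z* = 844 + 8 = 852.

852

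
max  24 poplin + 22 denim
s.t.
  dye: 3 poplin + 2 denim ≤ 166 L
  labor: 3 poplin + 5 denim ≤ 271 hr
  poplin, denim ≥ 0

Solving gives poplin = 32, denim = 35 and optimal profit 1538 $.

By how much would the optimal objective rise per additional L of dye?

At the optimum: dye uses 166 of 166 (binding); labor uses 271 of 271 (binding).
Dual feasibility on the basic columns requires 3·y_dye + 3·y_labor = 24, 2·y_dye + 5·y_labor = 22.
This yields shadow prices y_dye = 6, y_labor = 2.
Shadow price of dye = 6.

6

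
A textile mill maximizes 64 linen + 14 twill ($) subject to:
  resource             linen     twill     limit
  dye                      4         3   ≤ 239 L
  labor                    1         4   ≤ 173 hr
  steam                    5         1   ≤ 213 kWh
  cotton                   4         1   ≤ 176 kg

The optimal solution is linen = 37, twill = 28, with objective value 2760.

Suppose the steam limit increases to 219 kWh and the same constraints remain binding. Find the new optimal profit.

Check each constraint at x*: dye 232/239 (slack 7); labor 149/173 (slack 24); steam 213/213 (tight); cotton 176/176 (tight).
Slack constraints have shadow price 0 (complementary slackness).
The binding rows give the dual system: 5·y_steam + 4·y_cotton = 64 and 1·y_steam + 1·y_cotton = 14.
Solving: y_steam = 8, y_cotton = 6.
Δz = y_steam·Δb = 8 × (6) = 48, so new z* = 2760 + 48 = 2808.

2808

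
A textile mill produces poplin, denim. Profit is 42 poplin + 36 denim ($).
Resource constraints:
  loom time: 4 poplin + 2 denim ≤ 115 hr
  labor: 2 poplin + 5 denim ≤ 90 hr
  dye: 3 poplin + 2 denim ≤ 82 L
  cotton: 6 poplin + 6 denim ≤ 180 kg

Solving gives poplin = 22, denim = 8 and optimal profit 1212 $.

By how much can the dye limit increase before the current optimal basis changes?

5.5

Binding constraints: dye, cotton. The basis is B = [[3,2],[6,6]] with det 6.
Per unit increase in dye, x* moves by d = (1, -1).
The basis stays optimal until loom time becomes binding; allowable increase = 5.5 L.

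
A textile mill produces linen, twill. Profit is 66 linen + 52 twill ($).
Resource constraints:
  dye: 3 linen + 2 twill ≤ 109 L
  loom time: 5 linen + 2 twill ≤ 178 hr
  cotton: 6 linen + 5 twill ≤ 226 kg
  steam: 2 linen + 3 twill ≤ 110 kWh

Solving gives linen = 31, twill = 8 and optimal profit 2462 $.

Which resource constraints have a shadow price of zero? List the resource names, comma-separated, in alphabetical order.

dye: 109/109 (binding)
loom time: 171/178 (slack 7)
cotton: 226/226 (binding)
steam: 86/110 (slack 24)
By complementary slackness, a constraint with positive slack has shadow price 0 → loom time, steam.

loom time, steam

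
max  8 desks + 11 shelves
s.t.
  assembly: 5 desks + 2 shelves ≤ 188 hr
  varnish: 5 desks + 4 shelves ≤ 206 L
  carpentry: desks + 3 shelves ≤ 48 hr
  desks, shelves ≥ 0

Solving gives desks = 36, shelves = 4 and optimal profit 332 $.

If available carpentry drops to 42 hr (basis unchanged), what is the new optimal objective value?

314

Binding: assembly and carpentry. Non-binding: varnish (10 unused).
By complementary slackness, y = 0 for the non-binding constraint.
From A_Bᵀ y = c: 5·y_assembly + 1·y_carpentry = 8; 2·y_assembly + 3·y_carpentry = 11.
This yields shadow prices y_assembly = 1, y_carpentry = 3.
Δz = y_carpentry·Δb = 3 × (-6) = -18, so new z* = 332 − 18 = 314.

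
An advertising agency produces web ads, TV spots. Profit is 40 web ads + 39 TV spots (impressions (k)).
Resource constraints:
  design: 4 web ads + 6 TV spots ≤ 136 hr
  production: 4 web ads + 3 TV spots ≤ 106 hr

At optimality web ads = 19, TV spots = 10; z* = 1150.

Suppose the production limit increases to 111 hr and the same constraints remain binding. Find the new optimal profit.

1185

Both design and production are binding at x*.
The binding rows give the dual system: 4·y_design + 4·y_production = 40 and 6·y_design + 3·y_production = 39.
This yields shadow prices y_design = 3, y_production = 7.
Δz = y_production·Δb = 7 × (5) = 35, so new z* = 1150 + 35 = 1185.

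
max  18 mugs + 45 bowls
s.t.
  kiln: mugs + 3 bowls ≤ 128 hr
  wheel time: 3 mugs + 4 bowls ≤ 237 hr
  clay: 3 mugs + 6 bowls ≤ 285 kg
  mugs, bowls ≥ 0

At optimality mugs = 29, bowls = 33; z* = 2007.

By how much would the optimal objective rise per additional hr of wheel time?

Binding: kiln and clay. Non-binding: wheel time (18 unused).
Slack constraints have shadow price 0 (complementary slackness).
Dual feasibility on the basic columns requires 1·y_kiln + 3·y_clay = 18, 3·y_kiln + 6·y_clay = 45.
Solving: y_kiln = 9, y_clay = 3.
Shadow price of wheel time = 0.

0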